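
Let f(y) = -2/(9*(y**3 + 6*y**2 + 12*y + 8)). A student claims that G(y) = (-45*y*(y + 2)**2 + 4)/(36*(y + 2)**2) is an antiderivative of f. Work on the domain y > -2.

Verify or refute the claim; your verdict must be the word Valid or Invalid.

d/dy[G] = (-45*y**3 - 270*y**2 - 540*y - 368)/(36*y**3 + 216*y**2 + 432*y + 288)
d/dy[G] - f(y) = -5/4 != 0.

Invalid: d/dy[G] - f = -5/4, which is not 0.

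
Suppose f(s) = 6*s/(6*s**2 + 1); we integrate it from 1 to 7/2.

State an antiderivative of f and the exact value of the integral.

The substitution u = 3*s**2 + 1/2 works: f is exactly (dF/du)*(du/ds) for that inner function.
F(s) = log(3*s**2 + 1/2)/2 is an antiderivative of f.
Check: d/ds[log(3*s**2 + 1/2)/2] = 6*s/(6*s**2 + 1) = f(s).
F(7/2) = log(149/4)/2; F(1) = log(7/2)/2.
Integral = F(7/2) - F(1) = -log(7/2)/2 + log(149/4)/2.

Antiderivative: F(s) = log(3*s**2 + 1/2)/2; value = -log(7/2)/2 + log(149/4)/2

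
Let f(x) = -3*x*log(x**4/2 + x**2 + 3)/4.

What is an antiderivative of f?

Recover f(x) by differentiating a candidate F(x); any mismatch rules it out.
Check: d/dx[-3*x**2*log(x**4/2 + x**2 + 3)/8 + 3*x**2/4 - 3*log(x**4 + 2*x**2 + 6)/8 - 3*sqrt(5)*atan(sqrt(5)*x**2/5 + sqrt(5)/5)/4] = -3*x*log(x**4/2 + x**2 + 3)/4 = f(x).

An antiderivative is F(x) = -3*x**2*log(x**4/2 + x**2 + 3)/8 + 3*x**2/4 - 3*log(x**4 + 2*x**2 + 6)/8 - 3*sqrt(5)*atan(sqrt(5)*x**2/5 + sqrt(5)/5)/4.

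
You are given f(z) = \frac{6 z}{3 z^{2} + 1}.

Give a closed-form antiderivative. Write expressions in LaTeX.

An antiderivative is F(z) = \log{\left(z^{2} + \frac{1}{3} \right)}.

The substitution u = z^{2} + \frac{1}{3} works: f is exactly (dF/du)*(du/dz) for that inner function.
Check: d/dz[\log{\left(z^{2} + \frac{1}{3} \right)}] = \frac{6 z}{3 z^{2} + 1} = f(z).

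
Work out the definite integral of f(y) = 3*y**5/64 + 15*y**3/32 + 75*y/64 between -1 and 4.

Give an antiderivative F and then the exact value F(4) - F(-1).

The substitution u = -y**2/4 - 5/4 works: f is exactly (dF/du)*(du/dy) for that inner function.
F(y) = y**6/128 + 15*y**4/128 + 75*y**2/128 is an antiderivative of f.
Check: d/dy[y**6/128 + 15*y**4/128 + 75*y**2/128] = 3*y**5/64 + 15*y**3/32 + 75*y/64 = f(y).
F(4) = 571/8; F(-1) = 91/128.
Integral = F(4) - F(-1) = 9045/128.

Antiderivative: F(y) = y**6/128 + 15*y**4/128 + 75*y**2/128; value = 9045/128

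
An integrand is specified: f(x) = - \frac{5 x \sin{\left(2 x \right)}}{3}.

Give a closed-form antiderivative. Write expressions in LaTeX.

An antiderivative is F(x) = \frac{5 \left(2 x \cos{\left(2 x \right)} - \sin{\left(2 x \right)}\right)}{12}.

An antiderivative F(x) passes only if d/dx[F] lands on f(x) exactly.
Check: d/dx[\frac{5 \left(2 x \cos{\left(2 x \right)} - \sin{\left(2 x \right)}\right)}{12}] = - \frac{5 x \sin{\left(2 x \right)}}{3} = f(x).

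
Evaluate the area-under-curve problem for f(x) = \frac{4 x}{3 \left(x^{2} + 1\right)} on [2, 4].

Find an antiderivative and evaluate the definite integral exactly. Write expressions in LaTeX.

Antiderivative: F(x) = \frac{2 \log{\left(x^{2} + 1 \right)}}{3}; value = - \frac{2 \log{\left(5 \right)}}{3} + \frac{2 \log{\left(17 \right)}}{3}

f matches the chain-rule pattern g'(h)*h' with inner function h(x) = x^{2} + 1; substituting u = h(x) collapses the integral.
F(x) = \frac{2 \log{\left(x^{2} + 1 \right)}}{3} is an antiderivative of f.
Check: d/dx[\frac{2 \log{\left(x^{2} + 1 \right)}}{3}] = \frac{4 x}{3 x^{2} + 3}, which equals f(x).
F(4) = \frac{2 \log{\left(17 \right)}}{3}; F(2) = \frac{2 \log{\left(5 \right)}}{3}.
Integral = F(4) - F(2) = - \frac{2 \log{\left(5 \right)}}{3} + \frac{2 \log{\left(17 \right)}}{3}.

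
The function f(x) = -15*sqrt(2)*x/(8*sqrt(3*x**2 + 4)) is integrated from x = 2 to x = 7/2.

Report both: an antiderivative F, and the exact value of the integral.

The substitution u = 3*x**2/2 + 2 works: f is exactly (dF/du)*(du/dx) for that inner function.
F(x) = -5*sqrt(2)*sqrt(3*x**2 + 4)/8 is an antiderivative of f.
Check: d/dx[-5*sqrt(2)*sqrt(3*x**2 + 4)/8] = -15*sqrt(2)*x/(8*sqrt(3*x**2 + 4)) = f(x).
F(7/2) = -5*sqrt(326)/16; F(2) = -5*sqrt(2)/2.
Integral = F(7/2) - F(2) = -5*sqrt(326)/16 + 5*sqrt(2)/2.

Antiderivative: F(x) = -5*sqrt(2)*sqrt(3*x**2 + 4)/8; value = -5*sqrt(326)/16 + 5*sqrt(2)/2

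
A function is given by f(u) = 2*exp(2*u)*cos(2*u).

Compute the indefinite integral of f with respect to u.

F(u) = (sin(2*u) + cos(2*u))*exp(2*u)/2 + C

A first test for any F(u): its u-derivative must equal f(u) identically.
Check: d/du[(sin(2*u) + cos(2*u))*exp(2*u)/2] = 2*exp(2*u)*cos(2*u) = f(u).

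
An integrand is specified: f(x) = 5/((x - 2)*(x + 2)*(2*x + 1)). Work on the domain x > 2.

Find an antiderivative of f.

The denominator factors as (x - 2)*(x + 2)*(2*x + 1); partial fractions split f into directly integrable pieces: -4/(3*(2*x + 1)) + 5/(12*(x + 2)) + 1/(4*(x - 2)).
Check: d/dx[log(x - 2)/4 - 2*log(x + 1/2)/3 + 5*log(x + 2)/12] = 5/(2*x**3 + x**2 - 8*x - 4), which equals f(x).

An antiderivative is F(x) = log(x - 2)/4 - 2*log(x + 1/2)/3 + 5*log(x + 2)/12.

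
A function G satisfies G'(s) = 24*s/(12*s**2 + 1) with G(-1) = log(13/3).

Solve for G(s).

The substitution u = 4*s**2 + 1/3 works: G'(s) is exactly (dG/du)*(du/ds) for that inner function.
A general antiderivative is log(4*s**2 + 1/3) + C.
The condition gives C = log(13/3) - (log(13/3)) = 0.
So G(s) = log(4*s**2 + 1/3).
Check: d/ds[log(4*s**2 + 1/3)] = 24*s/(12*s**2 + 1) = G'(s).

G(s) = log(4*s**2 + 1/3)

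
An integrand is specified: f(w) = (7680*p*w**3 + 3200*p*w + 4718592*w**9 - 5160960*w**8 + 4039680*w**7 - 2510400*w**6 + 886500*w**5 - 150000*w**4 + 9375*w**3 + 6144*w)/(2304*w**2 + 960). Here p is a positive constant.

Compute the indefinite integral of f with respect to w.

Whatever form F(w) takes, F'(w) = f(w) is non-negotiable.
Check: d/dw[(1280*p*w**2 + 196608*w**8 - 245760*w**7 + 115200*w**6 - 24000*w**5 + 1875*w**4 + 1024*log(4*w**2 + 5/3))/768] = (7680*p*w**3 + 3200*p*w + 4718592*w**9 - 5160960*w**8 + 4039680*w**7 - 2510400*w**6 + 886500*w**5 - 150000*w**4 + 9375*w**3 + 6144*w)/(2304*w**2 + 960) = f(w).

F(w) = (1280*p*w**2 + 196608*w**8 - 245760*w**7 + 115200*w**6 - 24000*w**5 + 1875*w**4 + 1024*log(4*w**2 + 5/3))/768 + C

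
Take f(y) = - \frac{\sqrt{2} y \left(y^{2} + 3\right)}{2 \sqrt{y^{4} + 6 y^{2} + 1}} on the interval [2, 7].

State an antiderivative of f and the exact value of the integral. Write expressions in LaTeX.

f matches the chain-rule pattern g'(h)*h' with inner function h(y) = \frac{y^{4}}{2} + 3 y^{2} + \frac{1}{2}; substituting u = h(y) collapses the integral.
F(y) = - \frac{\sqrt{2} \sqrt{y^{4} + 6 y^{2} + 1}}{4} is an antiderivative of f.
Check: d/dy[- \frac{\sqrt{2} \sqrt{y^{4} + 6 y^{2} + 1}}{4}] = \frac{- \sqrt{2} y^{3} - 3 \sqrt{2} y}{2 \sqrt{y^{4} + 6 y^{2} + 1}}, which equals f(y).
F(7) = - \sqrt{337}; F(2) = - \frac{\sqrt{82}}{4}.
Integral = F(7) - F(2) = - \sqrt{337} + \frac{\sqrt{82}}{4}.

Antiderivative: F(y) = - \frac{\sqrt{2} \sqrt{y^{4} + 6 y^{2} + 1}}{4}; value = - \sqrt{337} + \frac{\sqrt{82}}{4}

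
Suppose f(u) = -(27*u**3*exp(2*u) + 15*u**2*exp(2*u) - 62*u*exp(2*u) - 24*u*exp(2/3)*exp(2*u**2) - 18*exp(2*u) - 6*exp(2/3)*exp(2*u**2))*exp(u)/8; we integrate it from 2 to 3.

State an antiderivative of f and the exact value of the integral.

Antiderivative: F(u) = -3*(3*u**3/4 - u**2/3 - 3*u/2)*exp(3*u)/2 + 3*exp(2*u**2 + u + 2/3)/4; value = -153*exp(9)/8 - 3*exp(32/3)/4 + 5*exp(6)/2 + 3*exp(65/3)/4

Since d/du undoes antidifferentiation here, F'(u) = f(u) is required of F(u).
F(u) = -3*(3*u**3/4 - u**2/3 - 3*u/2)*exp(3*u)/2 + 3*exp(2*u**2 + u + 2/3)/4 is an antiderivative of f.
Check: d/du[-3*(3*u**3/4 - u**2/3 - 3*u/2)*exp(3*u)/2 + 3*exp(2*u**2 + u + 2/3)/4] = -27*u**3*exp(3*u)/8 - 15*u**2*exp(3*u)/8 + 31*u*exp(3*u)/4 + 3*u*exp(2/3)*exp(u)*exp(2*u**2) + 9*exp(3*u)/4 + 3*exp(2/3)*exp(u)*exp(2*u**2)/4, which equals f(u).
F(3) = -153*exp(9)/8 + 3*exp(65/3)/4; F(2) = -5*exp(6)/2 + 3*exp(32/3)/4.
Integral = F(3) - F(2) = -153*exp(9)/8 - 3*exp(32/3)/4 + 5*exp(6)/2 + 3*exp(65/3)/4.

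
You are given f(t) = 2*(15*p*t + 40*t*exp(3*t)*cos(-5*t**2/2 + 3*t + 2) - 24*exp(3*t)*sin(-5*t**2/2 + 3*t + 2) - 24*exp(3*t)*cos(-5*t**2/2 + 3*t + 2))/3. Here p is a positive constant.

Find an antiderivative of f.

Any candidate F(t) must reproduce f(t) exactly when differentiated.
Check: d/dt[(15*p*t**2 - 16*exp(3*t)*sin(-5*t**2/2 + 3*t + 2))/3] = 10*p*t + 80*t*exp(3*t)*cos(-5*t**2/2 + 3*t + 2)/3 - 16*exp(3*t)*sin(-5*t**2/2 + 3*t + 2) - 16*exp(3*t)*cos(-5*t**2/2 + 3*t + 2), which equals f(t).

An antiderivative is F(t) = (15*p*t**2 - 16*exp(3*t)*sin(-5*t**2/2 + 3*t + 2))/3.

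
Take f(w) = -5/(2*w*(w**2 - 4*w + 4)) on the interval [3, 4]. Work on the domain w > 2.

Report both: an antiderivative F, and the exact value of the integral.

Antiderivative: F(w) = -5*log(w)/8 + 5*log(w - 2)/8 + 5/(4*w - 8); value = -5*log(4)/8 - 5/8 + 5*log(2)/8 + 5*log(3)/8

Factor the denominator (2*w*(w - 2)**2) and decompose: f = 5/(8*(w - 2)) - 5/(4*(w - 2)**2) - 5/(8*w); each piece integrates to a log, atan, or power term.
F(w) = -5*log(w)/8 + 5*log(w - 2)/8 + 5/(4*w - 8) is an antiderivative of f.
Check: d/dw[-5*log(w)/8 + 5*log(w - 2)/8 + 5/(4*w - 8)] = -5/(2*w**3 - 8*w**2 + 8*w), which equals f(w).
F(4) = -5*log(4)/8 + 5*log(2)/8 + 5/8; F(3) = 5/4 - 5*log(3)/8.
Integral = F(4) - F(3) = -5*log(4)/8 - 5/8 + 5*log(2)/8 + 5*log(3)/8.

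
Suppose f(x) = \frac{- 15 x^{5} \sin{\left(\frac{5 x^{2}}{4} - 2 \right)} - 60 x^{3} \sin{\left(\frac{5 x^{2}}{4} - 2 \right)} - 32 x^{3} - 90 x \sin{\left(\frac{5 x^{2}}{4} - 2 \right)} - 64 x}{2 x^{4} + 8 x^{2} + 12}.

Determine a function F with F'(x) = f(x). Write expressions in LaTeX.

For F(x) to be correct the identity F'(x) - f(x) = 0 must hold.
Check: d/dx[- 4 \log{\left(\frac{x^{4}}{2} + 2 x^{2} + 3 \right)} + 3 \cos{\left(\frac{5 x^{2}}{4} - 2 \right)}] = \frac{- 15 x^{5} \sin{\left(\frac{5 x^{2}}{4} - 2 \right)} - 60 x^{3} \sin{\left(\frac{5 x^{2}}{4} - 2 \right)} - 32 x^{3} - 90 x \sin{\left(\frac{5 x^{2}}{4} - 2 \right)} - 64 x}{2 x^{4} + 8 x^{2} + 12} = f(x).

An antiderivative is F(x) = - 4 \log{\left(\frac{x^{4}}{2} + 2 x^{2} + 3 \right)} + 3 \cos{\left(\frac{5 x^{2}}{4} - 2 \right)}.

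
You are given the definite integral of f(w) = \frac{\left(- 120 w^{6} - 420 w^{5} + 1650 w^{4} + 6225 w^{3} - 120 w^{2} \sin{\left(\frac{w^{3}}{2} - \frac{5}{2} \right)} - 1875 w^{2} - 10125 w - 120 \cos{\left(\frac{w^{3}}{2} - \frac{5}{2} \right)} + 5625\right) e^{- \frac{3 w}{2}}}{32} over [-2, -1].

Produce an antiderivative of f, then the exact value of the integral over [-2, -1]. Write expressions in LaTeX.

Recognize the product-rule pattern: f = u'v + uv' with u = \frac{5 \left(w^{2} + \frac{5 w}{2} - \frac{5}{2}\right)^{3}}{2} + \frac{5 \cos{\left(\frac{w^{3}}{2} - \frac{5}{2} \right)}}{2}, v = e^{- \frac{3 w}{2}}, so integration by parts undoes it.
F(w) = - \frac{5 \left(- \left(w^{2} + \frac{5 w}{2} - \frac{5}{2}\right)^{3} - \cos{\left(\frac{w^{3}}{2} - \frac{5}{2} \right)}\right) e^{- \frac{3 w}{2}}}{2} is an antiderivative of f.
Check: d/dw[- \frac{5 \left(- \left(w^{2} + \frac{5 w}{2} - \frac{5}{2}\right)^{3} - \cos{\left(\frac{w^{3}}{2} - \frac{5}{2} \right)}\right) e^{- \frac{3 w}{2}}}{2}] = \frac{\left(- 120 w^{6} - 420 w^{5} + 1650 w^{4} + 6225 w^{3} - 120 w^{2} \sin{\left(\frac{w^{3}}{2} - \frac{5}{2} \right)} - 1875 w^{2} - 10125 w - 120 \cos{\left(\frac{w^{3}}{2} - \frac{5}{2} \right)} + 5625\right) e^{- \frac{3 w}{2}}}{32} = f(w).
F(-1) = - 160 e^{\frac{3}{2}} + \frac{5 e^{\frac{3}{2}} \cos{\left(3 \right)}}{2}; F(-2) = - \frac{1715 e^{3}}{16} + \frac{5 e^{3} \cos{\left(\frac{13}{2} \right)}}{2}.
Integral = F(-1) - F(-2) = - 160 e^{\frac{3}{2}} - \frac{5 e^{3} \cos{\left(\frac{13}{2} \right)}}{2} + \frac{5 e^{\frac{3}{2}} \cos{\left(3 \right)}}{2} + \frac{1715 e^{3}}{16}.

Antiderivative: F(w) = - \frac{5 \left(- \left(w^{2} + \frac{5 w}{2} - \frac{5}{2}\right)^{3} - \cos{\left(\frac{w^{3}}{2} - \frac{5}{2} \right)}\right) e^{- \frac{3 w}{2}}}{2}; value = - 160 e^{\frac{3}{2}} - \frac{5 e^{3} \cos{\left(\frac{13}{2} \right)}}{2} + \frac{5 e^{\frac{3}{2}} \cos{\left(3 \right)}}{2} + \frac{1715 e^{3}}{16}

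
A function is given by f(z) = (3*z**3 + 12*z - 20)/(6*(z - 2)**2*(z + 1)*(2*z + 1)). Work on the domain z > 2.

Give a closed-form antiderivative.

An antiderivative is F(z) = (824*z*log(z - 2) - 1899*z*log(z + 1/2) + 1750*z*log(z + 1) - 1648*log(z - 2) + 3798*log(z + 1/2) - 3500*log(z + 1) - 840)/(2700*(z - 2)).

Factor the denominator (6*(z - 2)**2*(z + 1)*(2*z + 1)) and decompose: f = -211/(150*(2*z + 1)) + 35/(54*(z + 1)) + 206/(675*(z - 2)) + 14/(45*(z - 2)**2); each piece integrates to a log, atan, or power term.
Check: d/dz[(824*z*log(z - 2) - 1899*z*log(z + 1/2) + 1750*z*log(z + 1) - 1648*log(z - 2) + 3798*log(z + 1/2) - 3500*log(z + 1) - 840)/(2700*(z - 2))] = (3*z**3 + 12*z - 20)/(12*z**4 - 30*z**3 - 18*z**2 + 48*z + 24), which equals f(z).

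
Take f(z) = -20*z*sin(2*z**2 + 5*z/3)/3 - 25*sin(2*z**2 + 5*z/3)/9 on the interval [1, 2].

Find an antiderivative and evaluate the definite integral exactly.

Antiderivative: F(z) = 5*cos(2*z**2 + 5*z/3)/3; value = 5*cos(34/3)/3 - 5*cos(11/3)/3

f matches the chain-rule pattern g'(h)*h' with inner function h(z) = 2*z**2 + 5*z/3; substituting u = h(z) collapses the integral.
F(z) = 5*cos(2*z**2 + 5*z/3)/3 is an antiderivative of f.
Check: d/dz[5*cos(2*z**2 + 5*z/3)/3] = -20*z*sin(2*z**2 + 5*z/3)/3 - 25*sin(2*z**2 + 5*z/3)/9 = f(z).
F(2) = 5*cos(34/3)/3; F(1) = 5*cos(11/3)/3.
Integral = F(2) - F(1) = 5*cos(34/3)/3 - 5*cos(11/3)/3.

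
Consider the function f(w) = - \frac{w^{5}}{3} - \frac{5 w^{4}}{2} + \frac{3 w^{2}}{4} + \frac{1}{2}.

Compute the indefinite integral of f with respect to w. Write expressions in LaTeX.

Integrate term by term and add the pieces.
Check: d/dw[- \frac{w^{6}}{18} - \frac{w^{5}}{2} + \frac{w^{3}}{4} + \frac{w}{2}] = - \frac{w^{5}}{3} - \frac{5 w^{4}}{2} + \frac{3 w^{2}}{4} + \frac{1}{2} = f(w).

F(w) = - \frac{w^{6}}{18} - \frac{w^{5}}{2} + \frac{w^{3}}{4} + \frac{w}{2} + C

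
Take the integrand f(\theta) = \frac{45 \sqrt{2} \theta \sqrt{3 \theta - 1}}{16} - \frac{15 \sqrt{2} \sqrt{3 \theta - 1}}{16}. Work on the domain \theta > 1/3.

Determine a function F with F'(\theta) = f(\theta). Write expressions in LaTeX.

An antiderivative is F(\theta) = \frac{9 \sqrt{2} \theta^{2} \sqrt{3 \theta - 1}}{8} - \frac{3 \sqrt{2} \theta \sqrt{3 \theta - 1}}{4} + \frac{\sqrt{2} \sqrt{3 \theta - 1}}{8}.

The integrand splits into summands that can be handled one at a time.
Check: d/d\theta[\frac{9 \sqrt{2} \theta^{2} \sqrt{3 \theta - 1}}{8} - \frac{3 \sqrt{2} \theta \sqrt{3 \theta - 1}}{4} + \frac{\sqrt{2} \sqrt{3 \theta - 1}}{8}] = \frac{135 \sqrt{2} \theta^{2} - 90 \sqrt{2} \theta + 15 \sqrt{2}}{16 \sqrt{3 \theta - 1}}, which equals f(\theta).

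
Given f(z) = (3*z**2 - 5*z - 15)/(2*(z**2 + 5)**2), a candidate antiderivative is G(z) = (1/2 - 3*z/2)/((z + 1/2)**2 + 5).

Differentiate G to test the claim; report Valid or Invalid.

d/dz[G] = (24*z**2 - 16*z - 134)/(16*z**4 + 32*z**3 + 184*z**2 + 168*z + 441)
d/dz[G] - f(z) = (-48*z**5 + 60*z**4 + 576*z**3 + 797*z**2 + 3925*z - 85)/(32*z**8 + 64*z**7 + 688*z**6 + 976*z**5 + 5362*z**4 + 4960*z**3 + 18020*z**2 + 8400*z + 22050) != 0.

Invalid: d/dz[G] - f = (-48*z**5 + 60*z**4 + 576*z**3 + 797*z**2 + 3925*z - 85)/(32*z**8 + 64*z**7 + 688*z**6 + 976*z**5 + 5362*z**4 + 4960*z**3 + 18020*z**2 + 8400*z + 22050), which is not 0.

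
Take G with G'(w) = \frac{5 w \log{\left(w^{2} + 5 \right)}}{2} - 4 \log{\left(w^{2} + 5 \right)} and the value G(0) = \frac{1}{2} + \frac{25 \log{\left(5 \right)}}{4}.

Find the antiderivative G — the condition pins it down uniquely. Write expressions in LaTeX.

G(w) = \frac{5 w^{2} \log{\left(w^{2} + 5 \right)}}{4} - \frac{5 w^{2}}{4} - 4 w \log{\left(w^{2} + 5 \right)} + 8 w + \frac{25 \log{\left(w^{2} + 5 \right)}}{4} - 8 \sqrt{5} \operatorname{atan}{\left(\frac{\sqrt{5} w}{5} \right)} + \frac{1}{2}

The integrand splits into summands that can be handled one at a time.
A general antiderivative is - \frac{5 w^{2}}{4} + 8 w + \left(\frac{5 w^{2}}{4} - 4 w\right) \log{\left(w^{2} + 5 \right)} + \frac{25 \log{\left(w^{2} + 5 \right)}}{4} - 8 \sqrt{5} \operatorname{atan}{\left(\frac{\sqrt{5} w}{5} \right)} + C.
The condition gives C = \frac{1}{2} + \frac{25 \log{\left(5 \right)}}{4} - (\frac{25 \log{\left(5 \right)}}{4}) = \frac{1}{2}.
So G(w) = \frac{5 w^{2} \log{\left(w^{2} + 5 \right)}}{4} - \frac{5 w^{2}}{4} - 4 w \log{\left(w^{2} + 5 \right)} + 8 w + \frac{25 \log{\left(w^{2} + 5 \right)}}{4} - 8 \sqrt{5} \operatorname{atan}{\left(\frac{\sqrt{5} w}{5} \right)} + \frac{1}{2}.
Check: d/dw[\frac{5 w^{2} \log{\left(w^{2} + 5 \right)}}{4} - \frac{5 w^{2}}{4} - 4 w \log{\left(w^{2} + 5 \right)} + 8 w + \frac{25 \log{\left(w^{2} + 5 \right)}}{4} - 8 \sqrt{5} \operatorname{atan}{\left(\frac{\sqrt{5} w}{5} \right)} + \frac{1}{2}] = \frac{5 w \log{\left(w^{2} + 5 \right)}}{2} - 4 \log{\left(w^{2} + 5 \right)} = G'(w).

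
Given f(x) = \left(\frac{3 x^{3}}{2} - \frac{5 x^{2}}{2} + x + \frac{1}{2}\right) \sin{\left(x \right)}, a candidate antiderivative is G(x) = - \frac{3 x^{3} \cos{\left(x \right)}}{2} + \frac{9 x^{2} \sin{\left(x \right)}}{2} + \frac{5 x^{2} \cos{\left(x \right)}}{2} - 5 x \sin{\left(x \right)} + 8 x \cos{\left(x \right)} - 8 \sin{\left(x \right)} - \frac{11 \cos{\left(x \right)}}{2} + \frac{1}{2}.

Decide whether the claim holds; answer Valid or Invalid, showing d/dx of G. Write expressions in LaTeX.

d/dx[G] = \frac{3 x^{3} \sin{\left(x \right)}}{2} - \frac{5 x^{2} \sin{\left(x \right)}}{2} + x \sin{\left(x \right)} + \frac{\sin{\left(x \right)}}{2}
This equals f(x) exactly, so the claim holds.

Valid. The derivative of G reproduces f.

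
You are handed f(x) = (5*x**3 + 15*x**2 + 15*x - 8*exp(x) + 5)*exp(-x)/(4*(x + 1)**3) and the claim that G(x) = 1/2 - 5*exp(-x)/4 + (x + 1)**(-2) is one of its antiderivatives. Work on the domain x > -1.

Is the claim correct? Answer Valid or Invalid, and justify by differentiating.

d/dx[G] = (5*x**3 + 15*x**2 + 15*x - 8*exp(x) + 5)/(4*x**3*exp(x) + 12*x**2*exp(x) + 12*x*exp(x) + 4*exp(x))
This equals f(x) exactly, so the claim holds.

Valid: G'(x) = f(x).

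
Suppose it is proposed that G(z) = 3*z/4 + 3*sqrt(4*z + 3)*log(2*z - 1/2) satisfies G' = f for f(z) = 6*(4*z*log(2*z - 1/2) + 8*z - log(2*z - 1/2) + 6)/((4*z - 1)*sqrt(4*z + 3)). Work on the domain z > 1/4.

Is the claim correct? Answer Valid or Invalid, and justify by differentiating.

d/dz[G] = (12*z*sqrt(4*z + 3) + 96*z*log(2*z - 1/2) + 192*z - 3*sqrt(4*z + 3) - 24*log(2*z - 1/2) + 144)/(16*z*sqrt(4*z + 3) - 4*sqrt(4*z + 3))
d/dz[G] - f(z) = 3/4 != 0.

Invalid: d/dz[G] - f = 3/4, which is not 0.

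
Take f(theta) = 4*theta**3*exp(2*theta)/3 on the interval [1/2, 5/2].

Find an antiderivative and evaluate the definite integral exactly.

Antiderivative: F(theta) = (4*theta**3 - 6*theta**2 + 6*theta - 3)*exp(2*theta)/6; value = exp(1)/6 + 37*exp(5)/6

Recognize the product-rule pattern: f = u'v + uv' with u = 2*theta**3/3 - theta**2 + theta - 1/2, v = exp(2*theta), so integration by parts undoes it.
F(theta) = (4*theta**3 - 6*theta**2 + 6*theta - 3)*exp(2*theta)/6 is an antiderivative of f.
Check: d/dtheta[(4*theta**3 - 6*theta**2 + 6*theta - 3)*exp(2*theta)/6] = 4*theta**3*exp(2*theta)/3 = f(theta).
F(5/2) = 37*exp(5)/6; F(1/2) = -exp(1)/6.
Integral = F(5/2) - F(1/2) = exp(1)/6 + 37*exp(5)/6.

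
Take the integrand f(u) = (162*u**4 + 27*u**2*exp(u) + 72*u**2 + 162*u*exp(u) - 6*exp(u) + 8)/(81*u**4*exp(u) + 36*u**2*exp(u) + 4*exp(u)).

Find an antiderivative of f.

Whatever form F(u) takes, F'(u) = f(u) is non-negotiable.
Check: d/du[-u/(3*u**2 + 2/3) - 2*exp(-u) - 3/(3*u**2 + 2/3)] = (162*u**4 + 27*u**2*exp(u) + 72*u**2 + 162*u*exp(u) - 6*exp(u) + 8)/(81*u**4*exp(u) + 36*u**2*exp(u) + 4*exp(u)) = f(u).

An antiderivative is F(u) = -u/(3*u**2 + 2/3) - 2*exp(-u) - 3/(3*u**2 + 2/3).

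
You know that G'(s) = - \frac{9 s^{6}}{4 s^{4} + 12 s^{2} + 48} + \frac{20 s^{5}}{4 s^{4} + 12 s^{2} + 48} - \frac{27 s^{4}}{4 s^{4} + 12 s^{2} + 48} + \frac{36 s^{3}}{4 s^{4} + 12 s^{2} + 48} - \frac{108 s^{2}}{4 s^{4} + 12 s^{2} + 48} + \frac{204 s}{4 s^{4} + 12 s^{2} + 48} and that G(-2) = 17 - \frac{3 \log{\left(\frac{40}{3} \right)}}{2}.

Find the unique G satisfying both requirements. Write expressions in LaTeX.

The integrand splits into summands that can be handled one at a time.
A general antiderivative is - \frac{3 s^{3}}{4} + \frac{5 s^{2}}{2} - \frac{3 \log{\left(\frac{s^{4}}{3} + s^{2} + 4 \right)}}{2} - 1 + C.
The condition gives C = 17 - \frac{3 \log{\left(\frac{40}{3} \right)}}{2} - (15 - \frac{3 \log{\left(\frac{40}{3} \right)}}{2}) = 2.
So G(s) = - \frac{3 s^{3}}{4} + \frac{5 s^{2}}{2} - \frac{3 \log{\left(\frac{s^{4}}{3} + s^{2} + 4 \right)}}{2} + 1.
Check: d/ds[- \frac{3 s^{3}}{4} + \frac{5 s^{2}}{2} - \frac{3 \log{\left(\frac{s^{4}}{3} + s^{2} + 4 \right)}}{2} + 1] = \frac{- 9 s^{6} + 20 s^{5} - 27 s^{4} + 36 s^{3} - 108 s^{2} + 204 s}{4 s^{4} + 12 s^{2} + 48}, which equals G'(s).

G(s) = - \frac{3 s^{3}}{4} + \frac{5 s^{2}}{2} - \frac{3 \log{\left(\frac{s^{4}}{3} + s^{2} + 4 \right)}}{2} + 1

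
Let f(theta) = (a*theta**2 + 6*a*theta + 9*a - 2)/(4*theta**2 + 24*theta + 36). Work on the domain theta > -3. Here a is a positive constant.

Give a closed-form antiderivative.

An antiderivative is F(theta) = a*theta/4 + 1/(2*theta + 6).

Differentiate the proposed F(theta) back; it has to land on f(theta) exactly.
Check: d/dtheta[a*theta/4 + 1/(2*theta + 6)] = (a*theta**2 + 6*a*theta + 9*a - 2)/(4*theta**2 + 24*theta + 36) = f(theta).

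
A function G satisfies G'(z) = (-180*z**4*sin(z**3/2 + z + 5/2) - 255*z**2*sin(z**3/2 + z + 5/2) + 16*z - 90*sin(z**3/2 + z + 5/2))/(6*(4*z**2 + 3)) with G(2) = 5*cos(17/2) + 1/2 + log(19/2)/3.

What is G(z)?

G(z) = log(2*z**2 + 3/2)/3 + 5*cos(z**3/2 + z + 5/2) + 1/2

The proposed G(z) is checked by its d/dz: the result must match the given G'(z).
A general antiderivative is log(2*z**2 + 3/2)/3 + 5*cos(z**3/2 + z + 5/2) + C.
The condition gives C = 5*cos(17/2) + 1/2 + log(19/2)/3 - (5*cos(17/2) + log(19/2)/3) = 1/2.
So G(z) = log(2*z**2 + 3/2)/3 + 5*cos(z**3/2 + z + 5/2) + 1/2.
Check: d/dz[log(2*z**2 + 3/2)/3 + 5*cos(z**3/2 + z + 5/2) + 1/2] = (-180*z**4*sin(z**3/2 + z + 5/2) - 255*z**2*sin(z**3/2 + z + 5/2) + 16*z - 90*sin(z**3/2 + z + 5/2))/(24*z**2 + 18), which equals G'(z).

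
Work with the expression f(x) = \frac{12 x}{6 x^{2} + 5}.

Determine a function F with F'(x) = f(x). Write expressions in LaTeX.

f matches the chain-rule pattern g'(h)*h' with inner function h(x) = 2 x^{2} + \frac{5}{3}; substituting u = h(x) collapses the integral.
Check: d/dx[\log{\left(2 x^{2} + \frac{5}{3} \right)}] = \frac{12 x}{6 x^{2} + 5} = f(x).

An antiderivative is F(x) = \log{\left(2 x^{2} + \frac{5}{3} \right)}.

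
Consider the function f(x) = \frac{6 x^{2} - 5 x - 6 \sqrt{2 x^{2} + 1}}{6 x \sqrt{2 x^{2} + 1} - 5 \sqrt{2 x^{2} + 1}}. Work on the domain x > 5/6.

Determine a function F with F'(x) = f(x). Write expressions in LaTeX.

An antiderivative is F(x) = \frac{\sqrt{2 x^{2} + 1}}{2} - \log{\left(3 x - \frac{5}{2} \right)}.

An antiderivative F(x) passes only if d/dx[F] lands on f(x) exactly.
Check: d/dx[\frac{\sqrt{2 x^{2} + 1}}{2} - \log{\left(3 x - \frac{5}{2} \right)}] = \frac{6 x^{2} - 5 x - 6 \sqrt{2 x^{2} + 1}}{6 x \sqrt{2 x^{2} + 1} - 5 \sqrt{2 x^{2} + 1}} = f(x).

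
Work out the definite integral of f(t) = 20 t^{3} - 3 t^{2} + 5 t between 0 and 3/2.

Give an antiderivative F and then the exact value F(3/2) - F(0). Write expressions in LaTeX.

Antiderivative: F(t) = 5 t^{4} - t^{3} + \frac{5 t^{2}}{2}; value = \frac{441}{16}

Integrate term by term and add the pieces.
F(t) = 5 t^{4} - t^{3} + \frac{5 t^{2}}{2} is an antiderivative of f.
Check: d/dt[5 t^{4} - t^{3} + \frac{5 t^{2}}{2}] = 20 t^{3} - 3 t^{2} + 5 t = f(t).
F(3/2) = \frac{441}{16}; F(0) = 0.
Integral = F(3/2) - F(0) = \frac{441}{16}.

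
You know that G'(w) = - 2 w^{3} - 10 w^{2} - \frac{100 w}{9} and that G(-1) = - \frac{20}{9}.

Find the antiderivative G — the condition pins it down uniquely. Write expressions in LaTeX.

G(w) = - \frac{w^{4}}{2} - \frac{10 w^{3}}{3} - \frac{50 w^{2}}{9} + \frac{1}{2}

G'(w) matches the chain-rule pattern g'(h)*h' with inner function h(w) = \frac{w^{2}}{2} + \frac{5 w}{3}; substituting u = h(w) collapses the integral.
A general antiderivative is - 2 \left(\frac{w^{2}}{2} + \frac{5 w}{3}\right)^{2} + C.
The condition gives C = - \frac{20}{9} - (- \frac{49}{18}) = \frac{1}{2}.
So G(w) = - \frac{w^{4}}{2} - \frac{10 w^{3}}{3} - \frac{50 w^{2}}{9} + \frac{1}{2}.
Check: d/dw[- \frac{w^{4}}{2} - \frac{10 w^{3}}{3} - \frac{50 w^{2}}{9} + \frac{1}{2}] = - 2 w^{3} - 10 w^{2} - \frac{100 w}{9} = G'(w).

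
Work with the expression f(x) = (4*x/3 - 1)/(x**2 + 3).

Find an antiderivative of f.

For F(x) to be correct the identity F'(x) - f(x) = 0 must hold.
Check: d/dx[(2*log(x**2 + 3) - sqrt(3)*atan(sqrt(3)*x/3))/3] = (4*x - 3)/(3*x**2 + 9), which equals f(x).

An antiderivative is F(x) = (2*log(x**2 + 3) - sqrt(3)*atan(sqrt(3)*x/3))/3.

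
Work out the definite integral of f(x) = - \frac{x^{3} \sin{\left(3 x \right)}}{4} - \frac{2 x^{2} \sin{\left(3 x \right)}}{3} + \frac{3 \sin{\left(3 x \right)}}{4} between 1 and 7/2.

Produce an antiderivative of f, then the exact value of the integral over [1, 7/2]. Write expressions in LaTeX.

Antiderivative: F(x) = \frac{27 x^{3} \cos{\left(3 x \right)} - 27 x^{2} \sin{\left(3 x \right)} + 72 x^{2} \cos{\left(3 x \right)} - 48 x \sin{\left(3 x \right)} - 18 x \cos{\left(3 x \right)} + 6 \sin{\left(3 x \right)} - 97 \cos{\left(3 x \right)}}{324}; value = \frac{15037 \cos{\left(\frac{21}{2} \right)}}{2592} + \frac{4 \cos{\left(3 \right)}}{81} + \frac{23 \sin{\left(3 \right)}}{108} - \frac{73 \sin{\left(\frac{21}{2} \right)}}{48}

Integrate term by term and add the pieces.
F(x) = \frac{27 x^{3} \cos{\left(3 x \right)} - 27 x^{2} \sin{\left(3 x \right)} + 72 x^{2} \cos{\left(3 x \right)} - 48 x \sin{\left(3 x \right)} - 18 x \cos{\left(3 x \right)} + 6 \sin{\left(3 x \right)} - 97 \cos{\left(3 x \right)}}{324} is an antiderivative of f.
Check: d/dx[\frac{27 x^{3} \cos{\left(3 x \right)} - 27 x^{2} \sin{\left(3 x \right)} + 72 x^{2} \cos{\left(3 x \right)} - 48 x \sin{\left(3 x \right)} - 18 x \cos{\left(3 x \right)} + 6 \sin{\left(3 x \right)} - 97 \cos{\left(3 x \right)}}{324}] = - \frac{x^{3} \sin{\left(3 x \right)}}{4} - \frac{2 x^{2} \sin{\left(3 x \right)}}{3} + \frac{3 \sin{\left(3 x \right)}}{4} = f(x).
F(7/2) = \frac{15037 \cos{\left(\frac{21}{2} \right)}}{2592} - \frac{73 \sin{\left(\frac{21}{2} \right)}}{48}; F(1) = - \frac{23 \sin{\left(3 \right)}}{108} - \frac{4 \cos{\left(3 \right)}}{81}.
Integral = F(7/2) - F(1) = \frac{15037 \cos{\left(\frac{21}{2} \right)}}{2592} + \frac{4 \cos{\left(3 \right)}}{81} + \frac{23 \sin{\left(3 \right)}}{108} - \frac{73 \sin{\left(\frac{21}{2} \right)}}{48}.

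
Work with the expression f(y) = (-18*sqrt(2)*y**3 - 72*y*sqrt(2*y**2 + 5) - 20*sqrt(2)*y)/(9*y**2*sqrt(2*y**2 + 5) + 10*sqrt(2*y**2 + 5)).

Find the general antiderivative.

Check any antiderivative F(y) by computing F'(y) and comparing it with f(y).
Check: d/dy[-sqrt(2)*sqrt(2*y**2 + 5) - 4*log(3*y**2/2 + 5/3)] = (-18*sqrt(2)*y**3 - 72*y*sqrt(2*y**2 + 5) - 20*sqrt(2)*y)/(9*y**2*sqrt(2*y**2 + 5) + 10*sqrt(2*y**2 + 5)) = f(y).

F(y) = -sqrt(2)*sqrt(2*y**2 + 5) - 4*log(3*y**2/2 + 5/3) + C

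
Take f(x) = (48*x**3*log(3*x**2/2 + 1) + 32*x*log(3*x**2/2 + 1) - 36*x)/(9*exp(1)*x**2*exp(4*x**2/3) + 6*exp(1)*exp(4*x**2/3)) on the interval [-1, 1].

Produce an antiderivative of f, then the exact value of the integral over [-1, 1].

f has the shape u'v + uv' for u = -2*exp(-4*x**2/3 - 1) and v = log(3*x**2/2 + 1) — it is the derivative of the product u*v.
F(x) = -2*exp(-4*x**2/3 - 1)*log(3*x**2/2 + 1) is an antiderivative of f.
Check: d/dx[-2*exp(-4*x**2/3 - 1)*log(3*x**2/2 + 1)] = (48*x**3*log(3*x**2/2 + 1) + 32*x*log(3*x**2/2 + 1) - 36*x)/(9*exp(1)*x**2*exp(4*x**2/3) + 6*exp(1)*exp(4*x**2/3)) = f(x).
F(1) = -2*exp(-7/3)*log(5/2); F(-1) = -2*exp(-7/3)*log(5/2).
Integral = F(1) - F(-1) = 0.

Antiderivative: F(x) = -2*exp(-4*x**2/3 - 1)*log(3*x**2/2 + 1); value = 0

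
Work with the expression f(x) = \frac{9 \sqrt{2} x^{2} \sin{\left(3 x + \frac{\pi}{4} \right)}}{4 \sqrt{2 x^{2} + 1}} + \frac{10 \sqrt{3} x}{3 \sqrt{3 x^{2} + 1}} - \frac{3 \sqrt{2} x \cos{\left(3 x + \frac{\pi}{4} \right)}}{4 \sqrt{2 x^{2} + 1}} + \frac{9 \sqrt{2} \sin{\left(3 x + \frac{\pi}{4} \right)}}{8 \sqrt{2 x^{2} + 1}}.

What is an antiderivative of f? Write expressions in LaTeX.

Integrate term by term and add the pieces.
Check: d/dx[\frac{- 27 \sqrt{2} \sqrt{2 x^{2} + 1} \cos{\left(3 x + \frac{\pi}{4} \right)} + 80 \sqrt{3} \sqrt{3 x^{2} + 1}}{72}] = \frac{54 \sqrt{2} x^{2} \sqrt{3 x^{2} + 1} \sin{\left(3 x + \frac{\pi}{4} \right)} + 80 \sqrt{3} x \sqrt{2 x^{2} + 1} - 18 \sqrt{2} x \sqrt{3 x^{2} + 1} \cos{\left(3 x + \frac{\pi}{4} \right)} + 27 \sqrt{2} \sqrt{3 x^{2} + 1} \sin{\left(3 x + \frac{\pi}{4} \right)}}{24 \sqrt{2 x^{2} + 1} \sqrt{3 x^{2} + 1}}, which equals f(x).

An antiderivative is F(x) = \frac{- 27 \sqrt{2} \sqrt{2 x^{2} + 1} \cos{\left(3 x + \frac{\pi}{4} \right)} + 80 \sqrt{3} \sqrt{3 x^{2} + 1}}{72}.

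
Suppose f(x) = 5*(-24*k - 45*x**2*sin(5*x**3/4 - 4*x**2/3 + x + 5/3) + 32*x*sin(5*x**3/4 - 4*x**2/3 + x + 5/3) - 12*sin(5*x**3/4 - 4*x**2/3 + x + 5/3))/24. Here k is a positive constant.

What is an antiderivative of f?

For F(x) to be correct the identity F'(x) - f(x) = 0 must hold.
Check: d/dx[-5*k*x + 5*cos(5*x**3/4 - 4*x**2/3 + x + 5/3)/2] = -5*k - 75*x**2*sin(5*x**3/4 - 4*x**2/3 + x + 5/3)/8 + 20*x*sin(5*x**3/4 - 4*x**2/3 + x + 5/3)/3 - 5*sin(5*x**3/4 - 4*x**2/3 + x + 5/3)/2, which equals f(x).

An antiderivative is F(x) = -5*k*x + 5*cos(5*x**3/4 - 4*x**2/3 + x + 5/3)/2.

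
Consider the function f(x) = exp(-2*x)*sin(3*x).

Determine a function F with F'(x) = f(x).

An antiderivative is F(x) = (-2*sin(3*x) - 3*cos(3*x))*exp(-2*x)/13.

Since d/dx undoes antidifferentiation here, F'(x) = f(x) is required of F(x).
Check: d/dx[(-2*sin(3*x) - 3*cos(3*x))*exp(-2*x)/13] = exp(-2*x)*sin(3*x) = f(x).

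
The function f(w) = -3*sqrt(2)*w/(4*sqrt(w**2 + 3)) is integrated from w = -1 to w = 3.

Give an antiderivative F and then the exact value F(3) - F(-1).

Antiderivative: F(w) = -3*sqrt(2*w**2 + 6)/4; value = -3*sqrt(6)/2 + 3*sqrt(2)/2

f matches the chain-rule pattern g'(h)*h' with inner function h(w) = 2*w**2 + 6; substituting u = h(w) collapses the integral.
F(w) = -3*sqrt(2*w**2 + 6)/4 is an antiderivative of f.
Check: d/dw[-3*sqrt(2*w**2 + 6)/4] = -3*sqrt(2)*w/(4*sqrt(w**2 + 3)) = f(w).
F(3) = -3*sqrt(6)/2; F(-1) = -3*sqrt(2)/2.
Integral = F(3) - F(-1) = -3*sqrt(6)/2 + 3*sqrt(2)/2.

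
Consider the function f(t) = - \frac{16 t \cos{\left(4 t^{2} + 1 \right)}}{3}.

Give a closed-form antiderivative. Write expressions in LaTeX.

f matches the chain-rule pattern g'(h)*h' with inner function h(t) = 4 t^{2} + 1; substituting u = h(t) collapses the integral.
Check: d/dt[- \frac{2 \sin{\left(4 t^{2} + 1 \right)}}{3}] = - \frac{16 t \cos{\left(4 t^{2} + 1 \right)}}{3} = f(t).

An antiderivative is F(t) = - \frac{2 \sin{\left(4 t^{2} + 1 \right)}}{3}.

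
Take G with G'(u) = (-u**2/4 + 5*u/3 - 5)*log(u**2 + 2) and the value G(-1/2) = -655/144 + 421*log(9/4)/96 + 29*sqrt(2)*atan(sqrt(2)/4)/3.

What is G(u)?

Differentiate the proposed G(u) back; it has to land on the given G'(u).
A general antiderivative is u**3/18 - 5*u**2/6 + 29*u/3 + (-u**3/12 + 5*u**2/6 - 5*u)*log(u**2 + 2) + 5*log(u**2 + 2)/3 - 29*sqrt(2)*atan(sqrt(2)*u/2)/3 + C.
The condition gives C = -655/144 + 421*log(9/4)/96 + 29*sqrt(2)*atan(sqrt(2)/4)/3 - (-727/144 + 421*log(9/4)/96 + 29*sqrt(2)*atan(sqrt(2)/4)/3) = 1/2.
So G(u) = (2*u**3 - 30*u**2 + 3*u*(-u**2 + 10*u - 60)*log(u**2 + 2) + 348*u + 60*log(u**2 + 2) - 348*sqrt(2)*atan(sqrt(2)*u/2) + 18)/36.
Check: d/du[(2*u**3 - 30*u**2 + 3*u*(-u**2 + 10*u - 60)*log(u**2 + 2) + 348*u + 60*log(u**2 + 2) - 348*sqrt(2)*atan(sqrt(2)*u/2) + 18)/36] = -u**2*log(u**2 + 2)/4 + 5*u*log(u**2 + 2)/3 - 5*log(u**2 + 2), which equals G'(u).

G(u) = (2*u**3 - 30*u**2 + 3*u*(-u**2 + 10*u - 60)*log(u**2 + 2) + 348*u + 60*log(u**2 + 2) - 348*sqrt(2)*atan(sqrt(2)*u/2) + 18)/36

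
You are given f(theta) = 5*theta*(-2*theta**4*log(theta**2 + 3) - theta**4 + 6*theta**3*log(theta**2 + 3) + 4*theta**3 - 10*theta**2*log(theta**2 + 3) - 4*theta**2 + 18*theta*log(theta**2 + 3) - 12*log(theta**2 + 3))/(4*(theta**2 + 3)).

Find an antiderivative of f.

f has the shape u'v + uv' for u = -5*(-theta**2/2 + theta)**2/2 and v = log(theta**2 + 3) — it is the derivative of the product u*v.
Check: d/dtheta[-5*theta**2*(theta - 2)**2*log(theta**2 + 3)/8] = (-10*theta**5*log(theta**2 + 3) - 5*theta**5 + 30*theta**4*log(theta**2 + 3) + 20*theta**4 - 50*theta**3*log(theta**2 + 3) - 20*theta**3 + 90*theta**2*log(theta**2 + 3) - 60*theta*log(theta**2 + 3))/(4*theta**2 + 12), which equals f(theta).

An antiderivative is F(theta) = -5*theta**2*(theta - 2)**2*log(theta**2 + 3)/8.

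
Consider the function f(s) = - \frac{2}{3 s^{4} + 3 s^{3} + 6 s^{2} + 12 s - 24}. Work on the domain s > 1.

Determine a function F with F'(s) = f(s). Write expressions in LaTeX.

An antiderivative is F(s) = - \frac{2 \log{\left(s - 1 \right)}}{45} + \frac{\log{\left(s + 2 \right)}}{36} + \frac{\log{\left(s^{2} + 4 \right)}}{120} + \frac{\operatorname{atan}{\left(\frac{s}{2} \right)}}{20}.

The denominator factors as 3 \left(s - 1\right) \left(s + 2\right) \left(s^{2} + 4\right); partial fractions split f into directly integrable pieces: \frac{s + 6}{60 \left(s^{2} + 4\right)} + \frac{1}{36 \left(s + 2\right)} - \frac{2}{45 \left(s - 1\right)}.
Check: d/ds[- \frac{2 \log{\left(s - 1 \right)}}{45} + \frac{\log{\left(s + 2 \right)}}{36} + \frac{\log{\left(s^{2} + 4 \right)}}{120} + \frac{\operatorname{atan}{\left(\frac{s}{2} \right)}}{20}] = - \frac{2}{3 s^{4} + 3 s^{3} + 6 s^{2} + 12 s - 24} = f(s).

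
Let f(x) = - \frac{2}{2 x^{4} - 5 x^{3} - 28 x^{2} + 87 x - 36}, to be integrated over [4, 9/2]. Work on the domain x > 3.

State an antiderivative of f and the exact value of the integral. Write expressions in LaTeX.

Antiderivative: F(x) = \frac{38 \log{\left(x - 3 \right)}}{1225} - \frac{8 \log{\left(x - \frac{1}{2} \right)}}{225} + \frac{2 \log{\left(x + 4 \right)}}{441} + \frac{2}{35 x - 105}; value = - \frac{8 \log{\left(4 \right)}}{225} - \frac{2}{105} - \frac{2 \log{\left(8 \right)}}{441} + \frac{2 \log{\left(\frac{17}{2} \right)}}{441} + \frac{38 \log{\left(\frac{3}{2} \right)}}{1225} + \frac{8 \log{\left(\frac{7}{2} \right)}}{225}

Factor the denominator (\left(x - 3\right)^{2} \left(x + 4\right) \left(2 x - 1\right)) and decompose: f = - \frac{16}{225 \left(2 x - 1\right)} + \frac{2}{441 \left(x + 4\right)} + \frac{38}{1225 \left(x - 3\right)} - \frac{2}{35 \left(x - 3\right)^{2}}; each piece integrates to a log, atan, or power term.
F(x) = \frac{38 \log{\left(x - 3 \right)}}{1225} - \frac{8 \log{\left(x - \frac{1}{2} \right)}}{225} + \frac{2 \log{\left(x + 4 \right)}}{441} + \frac{2}{35 x - 105} is an antiderivative of f.
Check: d/dx[\frac{38 \log{\left(x - 3 \right)}}{1225} - \frac{8 \log{\left(x - \frac{1}{2} \right)}}{225} + \frac{2 \log{\left(x + 4 \right)}}{441} + \frac{2}{35 x - 105}] = - \frac{2}{2 x^{4} - 5 x^{3} - 28 x^{2} + 87 x - 36} = f(x).
F(9/2) = - \frac{8 \log{\left(4 \right)}}{225} + \frac{2 \log{\left(\frac{17}{2} \right)}}{441} + \frac{38 \log{\left(\frac{3}{2} \right)}}{1225} + \frac{4}{105}; F(4) = - \frac{8 \log{\left(\frac{7}{2} \right)}}{225} + \frac{2 \log{\left(8 \right)}}{441} + \frac{2}{35}.
Integral = F(9/2) - F(4) = - \frac{8 \log{\left(4 \right)}}{225} - \frac{2}{105} - \frac{2 \log{\left(8 \right)}}{441} + \frac{2 \log{\left(\frac{17}{2} \right)}}{441} + \frac{38 \log{\left(\frac{3}{2} \right)}}{1225} + \frac{8 \log{\left(\frac{7}{2} \right)}}{225}.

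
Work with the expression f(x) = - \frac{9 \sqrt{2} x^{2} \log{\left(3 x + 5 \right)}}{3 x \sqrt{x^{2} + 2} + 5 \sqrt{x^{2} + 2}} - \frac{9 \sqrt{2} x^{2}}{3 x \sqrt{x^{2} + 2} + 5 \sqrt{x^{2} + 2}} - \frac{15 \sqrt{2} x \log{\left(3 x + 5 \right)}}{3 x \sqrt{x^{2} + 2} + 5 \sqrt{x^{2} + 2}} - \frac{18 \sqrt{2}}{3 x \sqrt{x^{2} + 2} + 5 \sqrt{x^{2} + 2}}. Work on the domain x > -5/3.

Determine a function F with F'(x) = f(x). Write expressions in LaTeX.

An antiderivative is F(x) = - 3 \sqrt{2 x^{2} + 4} \log{\left(3 x + 5 \right)}.

f has the shape u'v + uv' for u = - 3 \sqrt{2 x^{2} + 4} and v = \log{\left(3 x + 5 \right)} — it is the derivative of the product u*v.
Check: d/dx[- 3 \sqrt{2 x^{2} + 4} \log{\left(3 x + 5 \right)}] = \frac{- 9 \sqrt{2} x^{2} \log{\left(3 x + 5 \right)} - 9 \sqrt{2} x^{2} - 15 \sqrt{2} x \log{\left(3 x + 5 \right)} - 18 \sqrt{2}}{3 x \sqrt{x^{2} + 2} + 5 \sqrt{x^{2} + 2}}, which equals f(x).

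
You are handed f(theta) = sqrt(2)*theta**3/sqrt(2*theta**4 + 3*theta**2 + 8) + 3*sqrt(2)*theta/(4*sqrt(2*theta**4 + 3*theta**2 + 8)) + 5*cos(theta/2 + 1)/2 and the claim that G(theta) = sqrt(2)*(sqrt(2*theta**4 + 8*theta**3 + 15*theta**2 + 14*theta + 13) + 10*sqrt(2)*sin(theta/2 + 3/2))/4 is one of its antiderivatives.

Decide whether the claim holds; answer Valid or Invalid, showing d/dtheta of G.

d/dtheta[G] = (4*sqrt(2)*theta**3 + 12*sqrt(2)*theta**2 + 15*sqrt(2)*theta + 10*sqrt(2*theta**4 + 8*theta**3 + 15*theta**2 + 14*theta + 13)*cos(theta/2 + 3/2) + 7*sqrt(2))/(4*sqrt(2*theta**4 + 8*theta**3 + 15*theta**2 + 14*theta + 13))
d/dtheta[G] - f(theta) = (4*sqrt(2)*theta**3*sqrt(2*theta**4 + 3*theta**2 + 8) - 4*sqrt(2)*theta**3*sqrt(2*theta**4 + 8*theta**3 + 15*theta**2 + 14*theta + 13) + 12*sqrt(2)*theta**2*sqrt(2*theta**4 + 3*theta**2 + 8) + 15*sqrt(2)*theta*sqrt(2*theta**4 + 3*theta**2 + 8) - 3*sqrt(2)*theta*sqrt(2*theta**4 + 8*theta**3 + 15*theta**2 + 14*theta + 13) - 10*sqrt(2*theta**4 + 3*theta**2 + 8)*sqrt(2*theta**4 + 8*theta**3 + 15*theta**2 + 14*theta + 13)*cos(theta/2 + 1) + 10*sqrt(2*theta**4 + 3*theta**2 + 8)*sqrt(2*theta**4 + 8*theta**3 + 15*theta**2 + 14*theta + 13)*cos(theta/2 + 3/2) + 7*sqrt(2)*sqrt(2*theta**4 + 3*theta**2 + 8))/(4*sqrt(2*theta**4 + 3*theta**2 + 8)*sqrt(2*theta**4 + 8*theta**3 + 15*theta**2 + 14*theta + 13)) != 0.

Invalid: d/dtheta[G] - f = (4*sqrt(2)*theta**3*sqrt(2*theta**4 + 3*theta**2 + 8) - 4*sqrt(2)*theta**3*sqrt(2*theta**4 + 8*theta**3 + 15*theta**2 + 14*theta + 13) + 12*sqrt(2)*theta**2*sqrt(2*theta**4 + 3*theta**2 + 8) + 15*sqrt(2)*theta*sqrt(2*theta**4 + 3*theta**2 + 8) - 3*sqrt(2)*theta*sqrt(2*theta**4 + 8*theta**3 + 15*theta**2 + 14*theta + 13) - 10*sqrt(2*theta**4 + 3*theta**2 + 8)*sqrt(2*theta**4 + 8*theta**3 + 15*theta**2 + 14*theta + 13)*cos(theta/2 + 1) + 10*sqrt(2*theta**4 + 3*theta**2 + 8)*sqrt(2*theta**4 + 8*theta**3 + 15*theta**2 + 14*theta + 13)*cos(theta/2 + 3/2) + 7*sqrt(2)*sqrt(2*theta**4 + 3*theta**2 + 8))/(4*sqrt(2*theta**4 + 3*theta**2 + 8)*sqrt(2*theta**4 + 8*theta**3 + 15*theta**2 + 14*theta + 13)), which is not 0.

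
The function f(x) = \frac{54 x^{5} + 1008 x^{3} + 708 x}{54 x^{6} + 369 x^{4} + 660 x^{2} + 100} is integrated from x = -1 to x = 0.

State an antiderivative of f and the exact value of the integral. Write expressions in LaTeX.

Antiderivative: F(x) = \frac{3 x^{2} \log{\left(3 x^{2} + \frac{1}{2} \right)} + 10 \log{\left(3 x^{2} + \frac{1}{2} \right)} - 36}{2 \left(3 x^{2} + 10\right)}; value = - \frac{\log{\left(\frac{7}{2} \right)}}{2} - \frac{27}{65} - \frac{\log{\left(2 \right)}}{2}

Recover f(x) by differentiating a candidate F(x); any mismatch rules it out.
F(x) = \frac{3 x^{2} \log{\left(3 x^{2} + \frac{1}{2} \right)} + 10 \log{\left(3 x^{2} + \frac{1}{2} \right)} - 36}{2 \left(3 x^{2} + 10\right)} is an antiderivative of f.
Check: d/dx[\frac{3 x^{2} \log{\left(3 x^{2} + \frac{1}{2} \right)} + 10 \log{\left(3 x^{2} + \frac{1}{2} \right)} - 36}{2 \left(3 x^{2} + 10\right)}] = \frac{54 x^{5} + 1008 x^{3} + 708 x}{54 x^{6} + 369 x^{4} + 660 x^{2} + 100} = f(x).
F(0) = - \frac{9}{5} - \frac{\log{\left(2 \right)}}{2}; F(-1) = - \frac{18}{13} + \frac{\log{\left(\frac{7}{2} \right)}}{2}.
Integral = F(0) - F(-1) = - \frac{\log{\left(\frac{7}{2} \right)}}{2} - \frac{27}{65} - \frac{\log{\left(2 \right)}}{2}.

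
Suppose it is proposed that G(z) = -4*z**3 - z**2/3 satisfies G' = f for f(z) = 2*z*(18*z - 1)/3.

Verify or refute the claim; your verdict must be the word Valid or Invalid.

d/dz[G] = -12*z**2 - 2*z/3
d/dz[G] - f(z) = -24*z**2 != 0.

Invalid: d/dz[G] - f = -24*z**2, which is not 0.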